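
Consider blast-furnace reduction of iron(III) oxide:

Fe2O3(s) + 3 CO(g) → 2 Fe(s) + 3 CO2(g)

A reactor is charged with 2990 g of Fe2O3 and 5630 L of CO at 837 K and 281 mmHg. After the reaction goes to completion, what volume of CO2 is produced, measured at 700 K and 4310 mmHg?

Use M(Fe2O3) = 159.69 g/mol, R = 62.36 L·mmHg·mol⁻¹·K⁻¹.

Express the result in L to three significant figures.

307 L

n(Fe2O3) = 2990 / 159.69 = 18.72 mol
n(CO) = PV/RT = (281 × 5630) / (62.36 × 837) = 30.31 mol
For 18.72 mol Fe2O3, stoichiometry requires (3/1) × 18.72 = 56.16 mol CO; 30.31 mol is available, so CO is limiting.
n(CO2) = (3/3) × 30.31 = 30.31 mol
V(CO2) = nRT/P = 30.31 × 62.36 × 700 / 4310 = 307.0 L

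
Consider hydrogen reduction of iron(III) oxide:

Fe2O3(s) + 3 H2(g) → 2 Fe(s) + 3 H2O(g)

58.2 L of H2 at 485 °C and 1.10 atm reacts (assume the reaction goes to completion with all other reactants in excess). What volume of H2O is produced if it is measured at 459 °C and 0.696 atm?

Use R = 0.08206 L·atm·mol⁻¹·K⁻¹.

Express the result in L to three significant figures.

n(H2) = PV/RT = (1.10 × 58.2) / (0.08206 × 758.15) = 1.029 mol
n(H2O) = (3/3) × 1.029 = 1.029 mol
V = nRT/P = 1.029 × 0.08206 × 732.15 / 0.696 = 88.83 L

88.8 L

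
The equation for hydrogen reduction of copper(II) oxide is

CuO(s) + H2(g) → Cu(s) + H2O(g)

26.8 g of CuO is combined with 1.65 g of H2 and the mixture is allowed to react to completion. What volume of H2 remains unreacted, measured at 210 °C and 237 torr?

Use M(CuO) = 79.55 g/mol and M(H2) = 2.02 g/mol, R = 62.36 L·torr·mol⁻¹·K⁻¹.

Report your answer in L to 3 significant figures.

61.0 L

n(CuO) = 26.8 / 79.55 = 0.3369 mol
n(H2) = 1.65 / 2.02 = 0.8168 mol
For 0.3369 mol CuO, stoichiometry requires (1/1) × 0.3369 = 0.3369 mol H2; 0.8168 mol is available, so CuO is limiting.
n(H2) consumed = (1/1) × 0.3369 = 0.3369 mol; remaining = 0.8168 − 0.3369 = 0.4799 mol
V(H2) = nRT/P = 0.4799 × 62.36 × 483.15 / 237 = 61.01 L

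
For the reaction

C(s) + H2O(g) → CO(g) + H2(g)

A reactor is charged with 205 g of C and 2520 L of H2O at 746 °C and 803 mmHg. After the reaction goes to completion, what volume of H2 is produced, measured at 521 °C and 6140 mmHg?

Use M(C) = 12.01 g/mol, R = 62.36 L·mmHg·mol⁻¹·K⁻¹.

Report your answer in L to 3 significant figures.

138 L

n(C) = 205 / 12.01 = 17.07 mol
n(H2O) = PV/RT = (803 × 2520) / (62.36 × 1019.15) = 31.84 mol
For 17.07 mol C, stoichiometry requires (1/1) × 17.07 = 17.07 mol H2O; 31.84 mol is available, so C is limiting.
n(H2) = (1/1) × 17.07 = 17.07 mol
V(H2) = nRT/P = 17.07 × 62.36 × 794.15 / 6140 = 137.7 L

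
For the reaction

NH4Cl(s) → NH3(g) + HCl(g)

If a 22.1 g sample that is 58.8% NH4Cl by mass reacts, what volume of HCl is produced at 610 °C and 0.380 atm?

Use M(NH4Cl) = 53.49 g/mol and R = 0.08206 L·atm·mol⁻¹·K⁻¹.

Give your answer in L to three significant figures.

mass of NH4Cl = 22.1 × 58.8/100 = 12.99 g
n(NH4Cl) = 12.99 / 53.49 = 0.2428 mol
n(HCl) = (1/1) × 0.2428 = 0.2428 mol
V = nRT/P = 0.2428 × 0.08206 × 883.15 / 0.380 = 46.31 L

46.3 L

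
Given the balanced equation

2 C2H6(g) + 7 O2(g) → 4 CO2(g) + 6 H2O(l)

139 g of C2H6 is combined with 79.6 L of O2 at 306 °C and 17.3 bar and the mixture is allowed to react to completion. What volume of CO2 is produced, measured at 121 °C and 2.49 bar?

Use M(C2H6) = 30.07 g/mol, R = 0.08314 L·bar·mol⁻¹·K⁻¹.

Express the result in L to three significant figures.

122 L

n(C2H6) = 139 / 30.07 = 4.623 mol
n(O2) = PV/RT = (17.3 × 79.6) / (0.08314 × 579.15) = 28.60 mol
For 4.623 mol C2H6, stoichiometry requires (7/2) × 4.623 = 16.18 mol O2; 28.60 mol is available, so C2H6 is limiting.
n(CO2) = (4/2) × 4.623 = 9.246 mol
V(CO2) = nRT/P = 9.246 × 0.08314 × 394.15 / 2.49 = 121.7 L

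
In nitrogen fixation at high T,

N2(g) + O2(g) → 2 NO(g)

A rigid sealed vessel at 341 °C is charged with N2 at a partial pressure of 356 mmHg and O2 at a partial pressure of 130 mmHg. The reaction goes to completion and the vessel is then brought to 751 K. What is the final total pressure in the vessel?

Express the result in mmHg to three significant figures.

At constant V, partial pressures at 341 °C are proportional to moles, so apply stoichiometry directly to pressures.
P(O2) required for 356 mmHg of N2 = (1/1) × 356 = 356.0 mmHg; available 130 mmHg, so O2 is limiting.
P(N2) remaining = 356 − (1/1) × 130 = 226.0 mmHg
P(gaseous products) = (2)/1 × 130 = 260.0 mmHg
P_total at 341 °C = 226.0 + 260.0 = 486.0 mmHg
Scaling to 751 K: P = 486.0 × 751/614.15 = 594.3 mmHg

594 mmHg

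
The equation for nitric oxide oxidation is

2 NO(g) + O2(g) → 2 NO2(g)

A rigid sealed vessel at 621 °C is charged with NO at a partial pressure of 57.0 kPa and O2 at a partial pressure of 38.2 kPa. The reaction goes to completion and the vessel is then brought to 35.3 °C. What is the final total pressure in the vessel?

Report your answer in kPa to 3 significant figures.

With V and T fixed, P_i ∝ n_i, so the mole ratios apply directly to partial pressures at 621 °C.
P(O2) required for 57.0 kPa of NO = (1/2) × 57.0 = 28.50 kPa; available 38.2 kPa, so NO is limiting.
P(O2) remaining = 38.2 − (1/2) × 57.0 = 9.700 kPa
P(gaseous products) = (2)/2 × 57.0 = 57.00 kPa
P_total at 621 °C = 9.700 + 57.00 = 66.70 kPa
Scaling to 35.3 °C: P = 66.70 × 308.45/894.15 = 23.01 kPa

23.0 kPa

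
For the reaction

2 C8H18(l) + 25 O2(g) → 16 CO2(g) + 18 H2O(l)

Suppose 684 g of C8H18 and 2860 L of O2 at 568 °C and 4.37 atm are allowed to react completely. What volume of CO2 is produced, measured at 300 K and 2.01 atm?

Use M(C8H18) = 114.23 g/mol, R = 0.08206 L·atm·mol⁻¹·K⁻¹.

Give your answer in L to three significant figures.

n(C8H18) = 684 / 114.23 = 5.988 mol
n(O2) = PV/RT = (4.37 × 2860) / (0.08206 × 841.15) = 181.1 mol
For 5.988 mol C8H18, stoichiometry requires (25/2) × 5.988 = 74.85 mol O2; 181.1 mol is available, so C8H18 is limiting.
n(CO2) = (16/2) × 5.988 = 47.90 mol
V(CO2) = nRT/P = 47.90 × 0.08206 × 300 / 2.01 = 586.7 L

587 L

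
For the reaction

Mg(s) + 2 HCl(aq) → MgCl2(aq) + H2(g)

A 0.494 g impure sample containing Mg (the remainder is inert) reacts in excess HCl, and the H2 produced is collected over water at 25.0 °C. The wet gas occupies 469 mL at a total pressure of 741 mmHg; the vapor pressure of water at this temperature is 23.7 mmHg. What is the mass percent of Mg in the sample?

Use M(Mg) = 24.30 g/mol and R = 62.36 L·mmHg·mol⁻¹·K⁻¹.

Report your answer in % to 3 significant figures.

P(H2) = 741 − 23.7 = 717.3 mmHg
n(H2) = PV/RT = (717.3 × 0.4690) / (62.36 × 298.15) = 0.01809 mol
n(Mg) = (1/1) × 0.01809 = 0.01809 mol
m(Mg) = 0.01809 × 24.30 = 0.4396 g
%Mg = 0.4396 / 0.494 × 100 = 88.99%

89.0 %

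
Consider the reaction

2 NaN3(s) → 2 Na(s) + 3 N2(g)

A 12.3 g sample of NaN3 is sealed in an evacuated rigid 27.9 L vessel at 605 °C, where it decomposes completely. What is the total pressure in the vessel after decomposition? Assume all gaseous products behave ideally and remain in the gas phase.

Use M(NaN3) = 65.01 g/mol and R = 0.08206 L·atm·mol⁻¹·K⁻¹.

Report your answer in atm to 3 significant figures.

n(NaN3) = 12.3 / 65.01 = 0.1892 mol
n(gas produced) = (3/2) × 0.1892 = 0.2838 mol
P = nRT/V = 0.2838 × 0.08206 × 878.15 / 27.9 = 0.7330 atm

0.733 atm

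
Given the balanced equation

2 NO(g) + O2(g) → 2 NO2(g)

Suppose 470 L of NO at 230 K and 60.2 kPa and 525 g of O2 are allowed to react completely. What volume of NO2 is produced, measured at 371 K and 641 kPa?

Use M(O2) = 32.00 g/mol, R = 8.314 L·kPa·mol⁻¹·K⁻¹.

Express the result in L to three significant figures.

71.2 L

n(NO) = PV/RT = (60.2 × 470) / (8.314 × 230) = 14.80 mol
n(O2) = 525 / 32.00 = 16.41 mol
For 14.80 mol NO, stoichiometry requires (1/2) × 14.80 = 7.400 mol O2; 16.41 mol is available, so NO is limiting.
n(NO2) = (2/2) × 14.80 = 14.80 mol
V(NO2) = nRT/P = 14.80 × 8.314 × 371 / 641 = 71.22 L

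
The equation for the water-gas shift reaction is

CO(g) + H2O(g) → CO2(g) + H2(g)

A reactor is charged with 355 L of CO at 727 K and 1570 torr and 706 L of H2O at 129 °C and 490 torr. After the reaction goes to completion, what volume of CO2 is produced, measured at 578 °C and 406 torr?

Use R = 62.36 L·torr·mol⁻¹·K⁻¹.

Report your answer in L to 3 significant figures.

1610 L

n(CO) = PV/RT = (1570 × 355) / (62.36 × 727) = 12.29 mol
n(H2O) = PV/RT = (490 × 706) / (62.36 × 402.15) = 13.79 mol
For 12.29 mol CO, stoichiometry requires (1/1) × 12.29 = 12.29 mol H2O; 13.79 mol is available, so CO is limiting.
n(CO2) = (1/1) × 12.29 = 12.29 mol
V(CO2) = nRT/P = 12.29 × 62.36 × 851.15 / 406 = 1607 L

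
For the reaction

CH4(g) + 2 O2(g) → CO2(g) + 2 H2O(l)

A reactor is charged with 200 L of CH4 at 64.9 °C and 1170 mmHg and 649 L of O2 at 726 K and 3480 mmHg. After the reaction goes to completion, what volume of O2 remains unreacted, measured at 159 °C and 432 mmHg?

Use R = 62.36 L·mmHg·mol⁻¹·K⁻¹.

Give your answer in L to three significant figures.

n(CH4) = PV/RT = (1170 × 200) / (62.36 × 338.05) = 11.10 mol
n(O2) = PV/RT = (3480 × 649) / (62.36 × 726) = 49.89 mol
For 11.10 mol CH4, stoichiometry requires (2/1) × 11.10 = 22.20 mol O2; 49.89 mol is available, so CH4 is limiting.
n(O2) consumed = (2/1) × 11.10 = 22.20 mol; remaining = 49.89 − 22.20 = 27.69 mol
V(O2) = nRT/P = 27.69 × 62.36 × 432.15 / 432 = 1727 L

1730 L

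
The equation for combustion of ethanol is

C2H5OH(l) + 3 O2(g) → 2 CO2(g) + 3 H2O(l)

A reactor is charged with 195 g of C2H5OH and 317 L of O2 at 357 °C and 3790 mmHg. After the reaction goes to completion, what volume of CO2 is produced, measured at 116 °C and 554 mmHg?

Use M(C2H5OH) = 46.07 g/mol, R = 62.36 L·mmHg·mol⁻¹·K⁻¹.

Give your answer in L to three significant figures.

371 L

n(C2H5OH) = 195 / 46.07 = 4.233 mol
n(O2) = PV/RT = (3790 × 317) / (62.36 × 630.15) = 30.57 mol
For 4.233 mol C2H5OH, stoichiometry requires (3/1) × 4.233 = 12.70 mol O2; 30.57 mol is available, so C2H5OH is limiting.
n(CO2) = (2/1) × 4.233 = 8.466 mol
V(CO2) = nRT/P = 8.466 × 62.36 × 389.15 / 554 = 370.8 L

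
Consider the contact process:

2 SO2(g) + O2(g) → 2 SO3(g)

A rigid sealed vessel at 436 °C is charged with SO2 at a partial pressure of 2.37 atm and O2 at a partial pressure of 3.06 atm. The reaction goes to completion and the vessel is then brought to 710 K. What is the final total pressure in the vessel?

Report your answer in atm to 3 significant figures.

4.25 atm

At constant V, partial pressures at 436 °C are proportional to moles, so apply stoichiometry directly to pressures.
P(O2) required for 2.37 atm of SO2 = (1/2) × 2.37 = 1.185 atm; available 3.06 atm, so SO2 is limiting.
P(O2) remaining = 3.06 − (1/2) × 2.37 = 1.875 atm
P(gaseous products) = (2)/2 × 2.37 = 2.370 atm
P_total at 436 °C = 1.875 + 2.370 = 4.245 atm
Scaling to 710 K: P = 4.245 × 710/709.15 = 4.250 atm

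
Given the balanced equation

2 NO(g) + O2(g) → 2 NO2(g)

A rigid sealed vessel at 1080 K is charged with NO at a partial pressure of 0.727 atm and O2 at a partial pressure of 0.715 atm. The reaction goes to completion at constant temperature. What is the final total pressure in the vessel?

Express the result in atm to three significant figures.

At constant V, partial pressures at 1080 K are proportional to moles, so apply stoichiometry directly to pressures.
P(O2) required for 0.727 atm of NO = (1/2) × 0.727 = 0.3635 atm; available 0.715 atm, so NO is limiting.
P(O2) remaining = 0.715 − (1/2) × 0.727 = 0.3515 atm
P(gaseous products) = (2)/2 × 0.727 = 0.7270 atm
P_total at 1080 K = 0.3515 + 0.7270 = 1.079 atm

1.08 atm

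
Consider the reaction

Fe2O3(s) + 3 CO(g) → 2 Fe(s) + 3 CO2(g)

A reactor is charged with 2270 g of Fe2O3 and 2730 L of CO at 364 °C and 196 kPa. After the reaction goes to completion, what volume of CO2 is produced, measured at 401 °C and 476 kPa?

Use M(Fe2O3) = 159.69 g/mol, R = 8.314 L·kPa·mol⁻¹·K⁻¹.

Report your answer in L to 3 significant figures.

n(Fe2O3) = 2270 / 159.69 = 14.22 mol
n(CO) = PV/RT = (196 × 2730) / (8.314 × 637.15) = 101.0 mol
For 14.22 mol Fe2O3, stoichiometry requires (3/1) × 14.22 = 42.66 mol CO; 101.0 mol is available, so Fe2O3 is limiting.
n(CO2) = (3/1) × 14.22 = 42.66 mol
V(CO2) = nRT/P = 42.66 × 8.314 × 674.15 / 476 = 502.3 L

502 L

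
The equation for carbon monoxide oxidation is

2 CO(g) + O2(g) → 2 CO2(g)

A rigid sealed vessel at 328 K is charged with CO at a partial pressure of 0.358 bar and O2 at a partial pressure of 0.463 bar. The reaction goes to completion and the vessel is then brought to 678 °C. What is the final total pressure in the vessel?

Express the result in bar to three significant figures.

Because the vessel is rigid and T is held at 328 K, work the stoichiometry in partial pressures (P_i = n_iRT/V).
P(O2) required for 0.358 bar of CO = (1/2) × 0.358 = 0.1790 bar; available 0.463 bar, so CO is limiting.
P(O2) remaining = 0.463 − (1/2) × 0.358 = 0.2840 bar
P(gaseous products) = (2)/2 × 0.358 = 0.3580 bar
P_total at 328 K = 0.2840 + 0.3580 = 0.6420 bar
Scaling to 678 °C: P = 0.6420 × 951.15/328 = 1.862 bar

1.86 bar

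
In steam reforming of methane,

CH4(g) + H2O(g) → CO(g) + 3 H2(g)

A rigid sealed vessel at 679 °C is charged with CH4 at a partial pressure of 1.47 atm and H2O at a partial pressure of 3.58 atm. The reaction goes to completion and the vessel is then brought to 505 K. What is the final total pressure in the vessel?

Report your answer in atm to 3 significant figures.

4.24 atm

Because the vessel is rigid and T is held at 679 °C, work the stoichiometry in partial pressures (P_i = n_iRT/V).
P(H2O) required for 1.47 atm of CH4 = (1/1) × 1.47 = 1.470 atm; available 3.58 atm, so CH4 is limiting.
P(H2O) remaining = 3.58 − (1/1) × 1.47 = 2.110 atm
P(gaseous products) = (1+3)/1 × 1.47 = 5.880 atm
P_total at 679 °C = 2.110 + 5.880 = 7.990 atm
Scaling to 505 K: P = 7.990 × 505/952.15 = 4.238 atm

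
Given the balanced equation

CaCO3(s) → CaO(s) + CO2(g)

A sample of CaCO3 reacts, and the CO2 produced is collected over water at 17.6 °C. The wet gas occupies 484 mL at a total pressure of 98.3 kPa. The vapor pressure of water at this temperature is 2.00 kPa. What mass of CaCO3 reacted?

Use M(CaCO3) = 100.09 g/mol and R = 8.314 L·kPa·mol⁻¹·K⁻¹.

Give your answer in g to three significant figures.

P(CO2) = 98.3 − 2.00 = 96.30 kPa
n(CO2) = PV/RT = (96.30 × 0.4840) / (8.314 × 290.75) = 0.01928 mol
n(CaCO3) = (1/1) × 0.01928 = 0.01928 mol
m(CaCO3) = 0.01928 × 100.09 = 1.930 g

1.93 g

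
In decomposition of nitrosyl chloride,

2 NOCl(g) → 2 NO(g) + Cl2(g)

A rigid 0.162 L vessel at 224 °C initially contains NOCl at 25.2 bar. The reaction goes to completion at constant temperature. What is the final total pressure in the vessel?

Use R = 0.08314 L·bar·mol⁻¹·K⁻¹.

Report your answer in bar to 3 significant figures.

37.8 bar

Rigid vessel, constant T ⇒ P scales with total gas moles (2 → 3).
P_final = (3/2) × 25.2 = 37.80 bar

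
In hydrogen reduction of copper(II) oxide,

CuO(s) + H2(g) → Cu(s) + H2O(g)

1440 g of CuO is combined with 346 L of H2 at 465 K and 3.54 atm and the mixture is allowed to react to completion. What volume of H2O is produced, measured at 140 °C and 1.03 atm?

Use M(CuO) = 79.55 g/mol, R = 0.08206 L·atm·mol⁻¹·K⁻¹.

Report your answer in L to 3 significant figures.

596 L

n(CuO) = 1440 / 79.55 = 18.10 mol
n(H2) = PV/RT = (3.54 × 346) / (0.08206 × 465) = 32.10 mol
For 18.10 mol CuO, stoichiometry requires (1/1) × 18.10 = 18.10 mol H2; 32.10 mol is available, so CuO is limiting.
n(H2O) = (1/1) × 18.10 = 18.10 mol
V(H2O) = nRT/P = 18.10 × 0.08206 × 413.15 / 1.03 = 595.8 L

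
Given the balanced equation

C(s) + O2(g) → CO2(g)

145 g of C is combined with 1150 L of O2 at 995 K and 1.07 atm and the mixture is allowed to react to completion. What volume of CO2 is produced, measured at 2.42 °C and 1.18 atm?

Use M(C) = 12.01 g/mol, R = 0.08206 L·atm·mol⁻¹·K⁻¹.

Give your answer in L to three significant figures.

n(C) = 145 / 12.01 = 12.07 mol
n(O2) = PV/RT = (1.07 × 1150) / (0.08206 × 995) = 15.07 mol
For 12.07 mol C, stoichiometry requires (1/1) × 12.07 = 12.07 mol O2; 15.07 mol is available, so C is limiting.
n(CO2) = (1/1) × 12.07 = 12.07 mol
V(CO2) = nRT/P = 12.07 × 0.08206 × 275.57 / 1.18 = 231.3 L

231 L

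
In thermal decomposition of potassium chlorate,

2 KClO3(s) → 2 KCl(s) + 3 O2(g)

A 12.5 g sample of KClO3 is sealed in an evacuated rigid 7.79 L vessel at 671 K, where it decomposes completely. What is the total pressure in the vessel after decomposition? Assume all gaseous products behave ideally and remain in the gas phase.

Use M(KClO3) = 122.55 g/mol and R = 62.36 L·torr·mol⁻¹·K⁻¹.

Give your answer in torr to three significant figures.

822 torr

n(KClO3) = 12.5 / 122.55 = 0.1020 mol
n(gas produced) = (3/2) × 0.1020 = 0.1530 mol
P = nRT/V = 0.1530 × 62.36 × 671 / 7.79 = 821.8 torr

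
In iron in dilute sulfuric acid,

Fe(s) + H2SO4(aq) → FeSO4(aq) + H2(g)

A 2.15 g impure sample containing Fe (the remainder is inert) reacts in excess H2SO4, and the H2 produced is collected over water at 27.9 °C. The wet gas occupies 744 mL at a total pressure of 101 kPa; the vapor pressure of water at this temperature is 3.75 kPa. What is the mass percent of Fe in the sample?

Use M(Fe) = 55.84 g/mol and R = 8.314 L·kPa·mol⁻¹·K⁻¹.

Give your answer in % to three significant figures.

75.1 %

P(H2) = 101 − 3.75 = 97.25 kPa
n(H2) = PV/RT = (97.25 × 0.7440) / (8.314 × 301.05) = 0.02891 mol
n(Fe) = (1/1) × 0.02891 = 0.02891 mol
m(Fe) = 0.02891 × 55.84 = 1.614 g
%Fe = 1.614 / 2.15 × 100 = 75.07%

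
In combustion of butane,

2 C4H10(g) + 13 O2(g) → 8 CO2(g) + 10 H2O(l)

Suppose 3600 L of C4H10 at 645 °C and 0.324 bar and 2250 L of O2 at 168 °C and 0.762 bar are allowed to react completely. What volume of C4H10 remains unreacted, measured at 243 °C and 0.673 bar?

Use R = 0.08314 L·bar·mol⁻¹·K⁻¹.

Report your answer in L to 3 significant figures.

n(C4H10) = PV/RT = (0.324 × 3600) / (0.08314 × 918.15) = 15.28 mol
n(O2) = PV/RT = (0.762 × 2250) / (0.08314 × 441.15) = 46.75 mol
For 15.28 mol C4H10, stoichiometry requires (13/2) × 15.28 = 99.32 mol O2; 46.75 mol is available, so O2 is limiting.
n(C4H10) consumed = (2/13) × 46.75 = 7.192 mol; remaining = 15.28 − 7.192 = 8.088 mol
V(C4H10) = nRT/P = 8.088 × 0.08314 × 516.15 / 0.673 = 515.7 L

516 L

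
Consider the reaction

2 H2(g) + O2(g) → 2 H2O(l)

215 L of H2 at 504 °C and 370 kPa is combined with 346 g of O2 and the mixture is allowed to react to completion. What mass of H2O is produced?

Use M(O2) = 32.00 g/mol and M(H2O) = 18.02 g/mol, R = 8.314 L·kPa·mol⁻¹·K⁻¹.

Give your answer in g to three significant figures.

222 g

n(H2) = PV/RT = (370 × 215) / (8.314 × 777.15) = 12.31 mol
n(O2) = 346 / 32.00 = 10.81 mol
For 12.31 mol H2, stoichiometry requires (1/2) × 12.31 = 6.155 mol O2; 10.81 mol is available, so H2 is limiting.
n(H2O) = (2/2) × 12.31 = 12.31 mol
m(H2O) = 12.31 × 18.02 = 221.8 g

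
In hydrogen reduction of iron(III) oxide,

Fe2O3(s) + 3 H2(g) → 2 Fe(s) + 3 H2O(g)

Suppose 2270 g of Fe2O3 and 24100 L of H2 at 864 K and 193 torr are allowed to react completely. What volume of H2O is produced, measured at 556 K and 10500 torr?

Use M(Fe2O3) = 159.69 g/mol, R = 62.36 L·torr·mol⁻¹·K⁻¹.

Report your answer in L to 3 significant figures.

141 L

n(Fe2O3) = 2270 / 159.69 = 14.22 mol
n(H2) = PV/RT = (193 × 24100) / (62.36 × 864) = 86.33 mol
For 14.22 mol Fe2O3, stoichiometry requires (3/1) × 14.22 = 42.66 mol H2; 86.33 mol is available, so Fe2O3 is limiting.
n(H2O) = (3/1) × 14.22 = 42.66 mol
V(H2O) = nRT/P = 42.66 × 62.36 × 556 / 10500 = 140.9 L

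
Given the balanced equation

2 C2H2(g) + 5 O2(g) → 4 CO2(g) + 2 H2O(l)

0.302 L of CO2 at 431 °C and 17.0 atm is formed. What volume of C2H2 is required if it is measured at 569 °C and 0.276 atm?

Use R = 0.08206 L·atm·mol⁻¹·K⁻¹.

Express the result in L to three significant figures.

n(CO2) = PV/RT = (17.0 × 0.302) / (0.08206 × 704.15) = 0.08885 mol
n(C2H2) = (2/4) × 0.08885 = 0.04442 mol
V = nRT/P = 0.04442 × 0.08206 × 842.15 / 0.276 = 11.12 L

11.1 L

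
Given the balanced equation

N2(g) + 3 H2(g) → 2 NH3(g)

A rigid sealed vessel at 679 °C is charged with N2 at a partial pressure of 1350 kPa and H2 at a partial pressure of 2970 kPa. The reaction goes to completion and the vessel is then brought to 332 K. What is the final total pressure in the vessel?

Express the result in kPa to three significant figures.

816 kPa

At constant V, partial pressures at 679 °C are proportional to moles, so apply stoichiometry directly to pressures.
P(H2) required for 1350 kPa of N2 = (3/1) × 1350 = 4050 kPa; available 2970 kPa, so H2 is limiting.
P(N2) remaining = 1350 − (1/3) × 2970 = 360.0 kPa
P(gaseous products) = (2)/3 × 2970 = 1980 kPa
P_total at 679 °C = 360.0 + 1980 = 2340 kPa
Scaling to 332 K: P = 2340 × 332/952.15 = 815.9 kPa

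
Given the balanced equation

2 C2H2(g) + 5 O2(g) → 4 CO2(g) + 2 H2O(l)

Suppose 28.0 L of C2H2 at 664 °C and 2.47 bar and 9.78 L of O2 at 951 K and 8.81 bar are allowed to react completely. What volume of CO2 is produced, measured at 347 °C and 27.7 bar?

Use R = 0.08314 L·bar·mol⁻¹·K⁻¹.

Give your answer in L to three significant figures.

1.62 L

n(C2H2) = PV/RT = (2.47 × 28.0) / (0.08314 × 937.15) = 0.8876 mol
n(O2) = PV/RT = (8.81 × 9.78) / (0.08314 × 951) = 1.090 mol
For 0.8876 mol C2H2, stoichiometry requires (5/2) × 0.8876 = 2.219 mol O2; 1.090 mol is available, so O2 is limiting.
n(CO2) = (4/5) × 1.090 = 0.8720 mol
V(CO2) = nRT/P = 0.8720 × 0.08314 × 620.15 / 27.7 = 1.623 L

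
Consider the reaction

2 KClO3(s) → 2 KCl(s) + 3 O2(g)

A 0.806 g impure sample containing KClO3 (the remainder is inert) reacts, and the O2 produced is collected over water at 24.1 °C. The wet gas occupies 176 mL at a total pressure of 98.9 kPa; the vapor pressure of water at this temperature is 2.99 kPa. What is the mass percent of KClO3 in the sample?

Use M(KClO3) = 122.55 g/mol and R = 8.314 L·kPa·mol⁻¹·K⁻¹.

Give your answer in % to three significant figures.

69.2 %

P(O2) = 98.9 − 2.99 = 95.91 kPa
n(O2) = PV/RT = (95.91 × 0.1760) / (8.314 × 297.25) = 0.006830 mol
n(KClO3) = (2/3) × 0.006830 = 0.004553 mol
m(KClO3) = 0.004553 × 122.55 = 0.5580 g
%KClO3 = 0.5580 / 0.806 × 100 = 69.23%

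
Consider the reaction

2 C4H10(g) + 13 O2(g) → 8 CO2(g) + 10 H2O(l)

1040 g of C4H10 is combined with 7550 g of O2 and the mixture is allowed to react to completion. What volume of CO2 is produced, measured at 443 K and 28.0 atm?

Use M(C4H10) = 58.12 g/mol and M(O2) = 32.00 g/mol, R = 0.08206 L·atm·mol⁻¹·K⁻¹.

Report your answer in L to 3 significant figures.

92.9 L

n(C4H10) = 1040 / 58.12 = 17.89 mol
n(O2) = 7550 / 32.00 = 235.9 mol
For 17.89 mol C4H10, stoichiometry requires (13/2) × 17.89 = 116.3 mol O2; 235.9 mol is available, so C4H10 is limiting.
n(CO2) = (8/2) × 17.89 = 71.56 mol
V(CO2) = nRT/P = 71.56 × 0.08206 × 443 / 28.0 = 92.91 L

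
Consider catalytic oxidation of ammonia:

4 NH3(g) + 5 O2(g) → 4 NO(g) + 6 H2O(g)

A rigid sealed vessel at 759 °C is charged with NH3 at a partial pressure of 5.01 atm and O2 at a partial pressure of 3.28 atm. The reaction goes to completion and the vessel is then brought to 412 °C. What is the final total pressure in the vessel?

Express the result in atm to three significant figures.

5.94 atm

With V and T fixed, P_i ∝ n_i, so the mole ratios apply directly to partial pressures at 759 °C.
P(O2) required for 5.01 atm of NH3 = (5/4) × 5.01 = 6.262 atm; available 3.28 atm, so O2 is limiting.
P(NH3) remaining = 5.01 − (4/5) × 3.28 = 2.386 atm
P(gaseous products) = (4+6)/5 × 3.28 = 6.560 atm
P_total at 759 °C = 2.386 + 6.560 = 8.946 atm
Scaling to 412 °C: P = 8.946 × 685.15/1032.15 = 5.938 atm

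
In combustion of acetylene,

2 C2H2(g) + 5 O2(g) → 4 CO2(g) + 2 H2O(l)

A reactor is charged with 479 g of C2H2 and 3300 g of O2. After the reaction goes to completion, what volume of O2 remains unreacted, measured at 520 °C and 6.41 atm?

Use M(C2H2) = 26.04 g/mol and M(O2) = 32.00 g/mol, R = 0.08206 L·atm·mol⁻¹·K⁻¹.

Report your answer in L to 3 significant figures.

580 L

n(C2H2) = 479 / 26.04 = 18.39 mol
n(O2) = 3300 / 32.00 = 103.1 mol
For 18.39 mol C2H2, stoichiometry requires (5/2) × 18.39 = 45.98 mol O2; 103.1 mol is available, so C2H2 is limiting.
n(O2) consumed = (5/2) × 18.39 = 45.98 mol; remaining = 103.1 − 45.98 = 57.12 mol
V(O2) = nRT/P = 57.12 × 0.08206 × 793.15 / 6.41 = 580.0 L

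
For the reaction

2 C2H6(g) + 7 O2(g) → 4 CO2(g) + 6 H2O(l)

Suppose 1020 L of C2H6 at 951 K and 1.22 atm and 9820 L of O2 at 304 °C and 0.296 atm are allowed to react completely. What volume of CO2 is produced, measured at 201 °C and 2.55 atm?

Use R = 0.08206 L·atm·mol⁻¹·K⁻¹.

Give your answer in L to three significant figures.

487 L

n(C2H6) = PV/RT = (1.22 × 1020) / (0.08206 × 951) = 15.95 mol
n(O2) = PV/RT = (0.296 × 9820) / (0.08206 × 577.15) = 61.37 mol
For 15.95 mol C2H6, stoichiometry requires (7/2) × 15.95 = 55.82 mol O2; 61.37 mol is available, so C2H6 is limiting.
n(CO2) = (4/2) × 15.95 = 31.90 mol
V(CO2) = nRT/P = 31.90 × 0.08206 × 474.15 / 2.55 = 486.7 L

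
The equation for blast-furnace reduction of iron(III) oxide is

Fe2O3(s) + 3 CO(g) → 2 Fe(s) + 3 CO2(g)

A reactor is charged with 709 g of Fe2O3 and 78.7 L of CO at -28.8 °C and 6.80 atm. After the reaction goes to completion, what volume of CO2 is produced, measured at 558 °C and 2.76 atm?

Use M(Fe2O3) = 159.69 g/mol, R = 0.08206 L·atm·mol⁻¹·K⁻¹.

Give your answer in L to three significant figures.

n(Fe2O3) = 709 / 159.69 = 4.440 mol
n(CO) = PV/RT = (6.80 × 78.7) / (0.08206 × 244.35) = 26.69 mol
For 4.440 mol Fe2O3, stoichiometry requires (3/1) × 4.440 = 13.32 mol CO; 26.69 mol is available, so Fe2O3 is limiting.
n(CO2) = (3/1) × 4.440 = 13.32 mol
V(CO2) = nRT/P = 13.32 × 0.08206 × 831.15 / 2.76 = 329.2 L

329 L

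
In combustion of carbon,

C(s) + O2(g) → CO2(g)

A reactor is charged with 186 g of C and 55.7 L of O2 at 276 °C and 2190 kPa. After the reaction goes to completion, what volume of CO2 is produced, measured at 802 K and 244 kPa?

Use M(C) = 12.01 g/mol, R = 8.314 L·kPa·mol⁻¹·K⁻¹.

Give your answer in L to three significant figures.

n(C) = 186 / 12.01 = 15.49 mol
n(O2) = PV/RT = (2190 × 55.7) / (8.314 × 549.15) = 26.72 mol
For 15.49 mol C, stoichiometry requires (1/1) × 15.49 = 15.49 mol O2; 26.72 mol is available, so C is limiting.
n(CO2) = (1/1) × 15.49 = 15.49 mol
V(CO2) = nRT/P = 15.49 × 8.314 × 802 / 244 = 423.3 L

423 L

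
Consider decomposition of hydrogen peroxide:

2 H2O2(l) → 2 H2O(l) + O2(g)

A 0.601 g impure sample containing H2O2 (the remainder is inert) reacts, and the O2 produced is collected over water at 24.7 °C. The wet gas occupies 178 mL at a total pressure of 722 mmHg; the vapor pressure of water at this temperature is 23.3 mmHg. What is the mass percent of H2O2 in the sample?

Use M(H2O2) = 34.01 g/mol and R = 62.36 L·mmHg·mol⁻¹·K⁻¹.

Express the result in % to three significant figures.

P(O2) = 722 − 23.3 = 698.7 mmHg
n(O2) = PV/RT = (698.7 × 0.1780) / (62.36 × 297.85) = 0.006696 mol
n(H2O2) = (2/1) × 0.006696 = 0.01339 mol
m(H2O2) = 0.01339 × 34.01 = 0.4554 g
%H2O2 = 0.4554 / 0.601 × 100 = 75.77%

75.8 %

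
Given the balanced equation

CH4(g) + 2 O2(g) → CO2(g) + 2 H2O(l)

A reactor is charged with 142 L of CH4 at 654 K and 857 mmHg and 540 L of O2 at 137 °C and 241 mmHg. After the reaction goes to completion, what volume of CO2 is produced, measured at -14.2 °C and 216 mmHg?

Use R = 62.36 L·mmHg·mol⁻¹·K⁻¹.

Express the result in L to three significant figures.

190 L

n(CH4) = PV/RT = (857 × 142) / (62.36 × 654) = 2.984 mol
n(O2) = PV/RT = (241 × 540) / (62.36 × 410.15) = 5.088 mol
For 2.984 mol CH4, stoichiometry requires (2/1) × 2.984 = 5.968 mol O2; 5.088 mol is available, so O2 is limiting.
n(CO2) = (1/2) × 5.088 = 2.544 mol
V(CO2) = nRT/P = 2.544 × 62.36 × 258.95 / 216 = 190.2 L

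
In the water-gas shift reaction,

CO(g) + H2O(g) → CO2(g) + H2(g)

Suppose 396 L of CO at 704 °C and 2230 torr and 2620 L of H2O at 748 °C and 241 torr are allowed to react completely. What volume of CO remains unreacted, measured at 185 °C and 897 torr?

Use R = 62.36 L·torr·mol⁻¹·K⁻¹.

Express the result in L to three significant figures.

146 L

n(CO) = PV/RT = (2230 × 396) / (62.36 × 977.15) = 14.49 mol
n(H2O) = PV/RT = (241 × 2620) / (62.36 × 1021.15) = 9.916 mol
For 14.49 mol CO, stoichiometry requires (1/1) × 14.49 = 14.49 mol H2O; 9.916 mol is available, so H2O is limiting.
n(CO) consumed = (1/1) × 9.916 = 9.916 mol; remaining = 14.49 − 9.916 = 4.574 mol
V(CO) = nRT/P = 4.574 × 62.36 × 458.15 / 897 = 145.7 L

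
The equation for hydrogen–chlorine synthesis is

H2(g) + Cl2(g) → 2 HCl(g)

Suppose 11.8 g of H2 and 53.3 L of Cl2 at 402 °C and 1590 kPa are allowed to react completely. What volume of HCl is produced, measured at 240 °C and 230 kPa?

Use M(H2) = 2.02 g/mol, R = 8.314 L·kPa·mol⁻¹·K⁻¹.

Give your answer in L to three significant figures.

217 L

n(H2) = 11.8 / 2.02 = 5.842 mol
n(Cl2) = PV/RT = (1590 × 53.3) / (8.314 × 675.15) = 15.10 mol
For 5.842 mol H2, stoichiometry requires (1/1) × 5.842 = 5.842 mol Cl2; 15.10 mol is available, so H2 is limiting.
n(HCl) = (2/1) × 5.842 = 11.68 mol
V(HCl) = nRT/P = 11.68 × 8.314 × 513.15 / 230 = 216.7 L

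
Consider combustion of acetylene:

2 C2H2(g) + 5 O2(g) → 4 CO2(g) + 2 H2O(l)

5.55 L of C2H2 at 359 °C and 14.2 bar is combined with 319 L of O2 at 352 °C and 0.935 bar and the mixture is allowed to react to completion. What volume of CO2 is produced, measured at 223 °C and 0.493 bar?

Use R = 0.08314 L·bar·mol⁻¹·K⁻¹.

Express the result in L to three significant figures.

n(C2H2) = PV/RT = (14.2 × 5.55) / (0.08314 × 632.15) = 1.500 mol
n(O2) = PV/RT = (0.935 × 319) / (0.08314 × 625.15) = 5.739 mol
For 1.500 mol C2H2, stoichiometry requires (5/2) × 1.500 = 3.750 mol O2; 5.739 mol is available, so C2H2 is limiting.
n(CO2) = (4/2) × 1.500 = 3.000 mol
V(CO2) = nRT/P = 3.000 × 0.08314 × 496.15 / 0.493 = 251.0 L

251 L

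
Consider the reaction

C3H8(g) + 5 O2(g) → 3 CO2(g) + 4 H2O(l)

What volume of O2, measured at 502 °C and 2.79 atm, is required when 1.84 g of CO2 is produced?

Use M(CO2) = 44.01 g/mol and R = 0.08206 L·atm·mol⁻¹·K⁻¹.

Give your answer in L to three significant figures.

1.59 L

n(CO2) = 1.840 / 44.01 = 0.04181 mol
n(O2) = (5/3) × 0.04181 = 0.06968 mol
V = nRT/P = 0.06968 × 0.08206 × 775.15 / 2.79 = 1.589 L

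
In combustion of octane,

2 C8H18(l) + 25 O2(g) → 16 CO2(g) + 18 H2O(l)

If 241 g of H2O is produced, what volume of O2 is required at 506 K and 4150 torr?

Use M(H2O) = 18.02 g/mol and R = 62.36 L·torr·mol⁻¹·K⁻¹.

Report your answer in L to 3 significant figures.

141 L

n(H2O) = 241.0 / 18.02 = 13.37 mol
n(O2) = (25/18) × 13.37 = 18.57 mol
V = nRT/P = 18.57 × 62.36 × 506 / 4150 = 141.2 L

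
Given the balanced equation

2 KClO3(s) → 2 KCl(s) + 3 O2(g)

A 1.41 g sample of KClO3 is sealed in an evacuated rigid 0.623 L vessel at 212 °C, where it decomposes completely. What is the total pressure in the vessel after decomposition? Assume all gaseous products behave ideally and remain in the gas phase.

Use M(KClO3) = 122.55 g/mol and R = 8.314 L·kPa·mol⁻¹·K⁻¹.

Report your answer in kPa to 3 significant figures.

112 kPa

n(KClO3) = 1.41 / 122.55 = 0.01151 mol
n(gas produced) = (3/2) × 0.01151 = 0.01726 mol
P = nRT/V = 0.01726 × 8.314 × 485.15 / 0.623 = 111.7 kPa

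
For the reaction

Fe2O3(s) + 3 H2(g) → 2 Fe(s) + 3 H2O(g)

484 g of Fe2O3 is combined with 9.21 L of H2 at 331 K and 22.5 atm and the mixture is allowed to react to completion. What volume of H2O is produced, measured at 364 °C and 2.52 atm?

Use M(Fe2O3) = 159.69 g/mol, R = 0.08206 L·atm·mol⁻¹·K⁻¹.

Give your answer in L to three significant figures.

158 L

n(Fe2O3) = 484 / 159.69 = 3.031 mol
n(H2) = PV/RT = (22.5 × 9.21) / (0.08206 × 331) = 7.629 mol
For 3.031 mol Fe2O3, stoichiometry requires (3/1) × 3.031 = 9.093 mol H2; 7.629 mol is available, so H2 is limiting.
n(H2O) = (3/3) × 7.629 = 7.629 mol
V(H2O) = nRT/P = 7.629 × 0.08206 × 637.15 / 2.52 = 158.3 L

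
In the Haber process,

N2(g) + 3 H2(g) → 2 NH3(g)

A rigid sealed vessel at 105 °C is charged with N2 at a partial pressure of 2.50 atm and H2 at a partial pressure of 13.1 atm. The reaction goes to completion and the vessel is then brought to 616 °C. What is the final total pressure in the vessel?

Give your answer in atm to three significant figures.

24.9 atm

Because the vessel is rigid and T is held at 105 °C, work the stoichiometry in partial pressures (P_i = n_iRT/V).
P(H2) required for 2.50 atm of N2 = (3/1) × 2.50 = 7.500 atm; available 13.1 atm, so N2 is limiting.
P(H2) remaining = 13.1 − (3/1) × 2.50 = 5.600 atm
P(gaseous products) = (2)/1 × 2.50 = 5.000 atm
P_total at 105 °C = 5.600 + 5.000 = 10.60 atm
Scaling to 616 °C: P = 10.60 × 889.15/378.15 = 24.92 atm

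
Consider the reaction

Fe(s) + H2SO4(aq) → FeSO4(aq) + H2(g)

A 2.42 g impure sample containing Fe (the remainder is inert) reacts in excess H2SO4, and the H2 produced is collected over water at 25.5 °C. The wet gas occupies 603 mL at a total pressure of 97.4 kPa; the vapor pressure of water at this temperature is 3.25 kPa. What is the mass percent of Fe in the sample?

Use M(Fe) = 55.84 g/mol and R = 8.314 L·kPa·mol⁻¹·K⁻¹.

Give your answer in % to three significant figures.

P(H2) = 97.4 − 3.25 = 94.15 kPa
n(H2) = PV/RT = (94.15 × 0.6030) / (8.314 × 298.65) = 0.02286 mol
n(Fe) = (1/1) × 0.02286 = 0.02286 mol
m(Fe) = 0.02286 × 55.84 = 1.277 g
%Fe = 1.277 / 2.42 × 100 = 52.77%

52.8 %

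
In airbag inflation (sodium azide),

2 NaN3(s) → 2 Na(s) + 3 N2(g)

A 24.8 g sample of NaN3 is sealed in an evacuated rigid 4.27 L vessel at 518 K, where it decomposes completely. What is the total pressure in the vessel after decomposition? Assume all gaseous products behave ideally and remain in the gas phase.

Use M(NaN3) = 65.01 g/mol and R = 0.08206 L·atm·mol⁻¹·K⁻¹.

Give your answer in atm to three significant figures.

n(NaN3) = 24.8 / 65.01 = 0.3815 mol
n(gas produced) = (3/2) × 0.3815 = 0.5723 mol
P = nRT/V = 0.5723 × 0.08206 × 518 / 4.27 = 5.697 atm

5.70 atm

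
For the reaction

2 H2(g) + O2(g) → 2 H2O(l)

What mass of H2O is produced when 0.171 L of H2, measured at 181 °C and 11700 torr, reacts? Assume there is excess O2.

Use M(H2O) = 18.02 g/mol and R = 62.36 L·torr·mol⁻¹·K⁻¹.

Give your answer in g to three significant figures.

1.27 g

n(H2) = PV/RT = (11700 × 0.171) / (62.36 × 454.15) = 0.07064 mol
n(H2O) = (2/2) × 0.07064 = 0.07064 mol
m(H2O) = 0.07064 × 18.02 = 1.273 g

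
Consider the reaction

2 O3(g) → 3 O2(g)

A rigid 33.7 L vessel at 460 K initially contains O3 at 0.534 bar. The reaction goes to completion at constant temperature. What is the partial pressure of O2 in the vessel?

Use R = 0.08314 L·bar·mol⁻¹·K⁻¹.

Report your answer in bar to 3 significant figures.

0.801 bar

n(O3)₀ = PV/RT = (0.534 × 33.7) / (0.08314 × 460) = 0.4705 mol
n(O2) = (3/2) × 0.4705 = 0.7057 mol
P(O2) = nRT/V = 0.7057 × 0.08314 × 460 / 33.7 = 0.8009 bar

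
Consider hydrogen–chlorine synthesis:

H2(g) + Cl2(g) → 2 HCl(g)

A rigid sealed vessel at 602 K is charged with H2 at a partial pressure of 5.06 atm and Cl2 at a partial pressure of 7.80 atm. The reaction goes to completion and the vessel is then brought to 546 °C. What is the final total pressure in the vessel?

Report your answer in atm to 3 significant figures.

17.5 atm

Because the vessel is rigid and T is held at 602 K, work the stoichiometry in partial pressures (P_i = n_iRT/V).
P(Cl2) required for 5.06 atm of H2 = (1/1) × 5.06 = 5.060 atm; available 7.80 atm, so H2 is limiting.
P(Cl2) remaining = 7.80 − (1/1) × 5.06 = 2.740 atm
P(gaseous products) = (2)/1 × 5.06 = 10.12 atm
P_total at 602 K = 2.740 + 10.12 = 12.86 atm
Scaling to 546 °C: P = 12.86 × 819.15/602 = 17.50 atm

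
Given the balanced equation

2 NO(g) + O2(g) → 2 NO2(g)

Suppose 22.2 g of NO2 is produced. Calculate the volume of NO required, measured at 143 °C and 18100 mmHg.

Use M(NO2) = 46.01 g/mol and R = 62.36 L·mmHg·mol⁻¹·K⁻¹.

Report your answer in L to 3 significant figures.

n(NO2) = 22.20 / 46.01 = 0.4825 mol
n(NO) = (2/2) × 0.4825 = 0.4825 mol
V = nRT/P = 0.4825 × 62.36 × 416.15 / 18100 = 0.6918 L

0.692 L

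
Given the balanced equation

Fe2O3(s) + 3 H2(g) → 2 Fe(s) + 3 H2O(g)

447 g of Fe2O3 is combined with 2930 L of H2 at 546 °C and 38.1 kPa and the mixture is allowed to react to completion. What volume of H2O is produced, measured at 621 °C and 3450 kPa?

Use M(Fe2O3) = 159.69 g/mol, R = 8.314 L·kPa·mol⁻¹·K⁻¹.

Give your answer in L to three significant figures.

n(Fe2O3) = 447 / 159.69 = 2.799 mol
n(H2) = PV/RT = (38.1 × 2930) / (8.314 × 819.15) = 16.39 mol
For 2.799 mol Fe2O3, stoichiometry requires (3/1) × 2.799 = 8.397 mol H2; 16.39 mol is available, so Fe2O3 is limiting.
n(H2O) = (3/1) × 2.799 = 8.397 mol
V(H2O) = nRT/P = 8.397 × 8.314 × 894.15 / 3450 = 18.09 L

18.1 L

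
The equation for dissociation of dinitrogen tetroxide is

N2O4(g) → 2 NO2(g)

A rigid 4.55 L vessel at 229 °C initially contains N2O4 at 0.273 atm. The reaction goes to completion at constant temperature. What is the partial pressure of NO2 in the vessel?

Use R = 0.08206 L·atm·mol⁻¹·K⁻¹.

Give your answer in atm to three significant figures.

0.546 atm

n(N2O4)₀ = PV/RT = (0.273 × 4.55) / (0.08206 × 502.15) = 0.03014 mol
n(NO2) = (2/1) × 0.03014 = 0.06028 mol
P(NO2) = nRT/V = 0.06028 × 0.08206 × 502.15 / 4.55 = 0.5459 atm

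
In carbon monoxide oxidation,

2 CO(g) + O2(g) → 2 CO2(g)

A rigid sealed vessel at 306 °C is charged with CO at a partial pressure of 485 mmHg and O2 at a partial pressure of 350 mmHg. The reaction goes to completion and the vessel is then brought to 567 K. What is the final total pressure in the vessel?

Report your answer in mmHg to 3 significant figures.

580 mmHg

At constant V, partial pressures at 306 °C are proportional to moles, so apply stoichiometry directly to pressures.
P(O2) required for 485 mmHg of CO = (1/2) × 485 = 242.5 mmHg; available 350 mmHg, so CO is limiting.
P(O2) remaining = 350 − (1/2) × 485 = 107.5 mmHg
P(gaseous products) = (2)/2 × 485 = 485.0 mmHg
P_total at 306 °C = 107.5 + 485.0 = 592.5 mmHg
Scaling to 567 K: P = 592.5 × 567/579.15 = 580.1 mmHg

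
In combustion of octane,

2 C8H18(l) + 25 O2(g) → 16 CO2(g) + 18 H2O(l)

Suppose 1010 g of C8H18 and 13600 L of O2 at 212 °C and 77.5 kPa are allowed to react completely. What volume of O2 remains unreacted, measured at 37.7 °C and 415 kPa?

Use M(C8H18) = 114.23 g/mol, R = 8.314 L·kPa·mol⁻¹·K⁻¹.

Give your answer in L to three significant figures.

n(C8H18) = 1010 / 114.23 = 8.842 mol
n(O2) = PV/RT = (77.5 × 13600) / (8.314 × 485.15) = 261.3 mol
For 8.842 mol C8H18, stoichiometry requires (25/2) × 8.842 = 110.5 mol O2; 261.3 mol is available, so C8H18 is limiting.
n(O2) consumed = (25/2) × 8.842 = 110.5 mol; remaining = 261.3 − 110.5 = 150.8 mol
V(O2) = nRT/P = 150.8 × 8.314 × 310.85 / 415 = 939.1 L

939 L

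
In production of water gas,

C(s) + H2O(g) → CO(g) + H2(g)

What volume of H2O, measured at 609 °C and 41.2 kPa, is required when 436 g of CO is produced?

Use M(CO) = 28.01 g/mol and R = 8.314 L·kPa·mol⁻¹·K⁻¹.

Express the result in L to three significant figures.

2770 L

n(CO) = 436.0 / 28.01 = 15.57 mol
n(H2O) = (1/1) × 15.57 = 15.57 mol
V = nRT/P = 15.57 × 8.314 × 882.15 / 41.2 = 2772 L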